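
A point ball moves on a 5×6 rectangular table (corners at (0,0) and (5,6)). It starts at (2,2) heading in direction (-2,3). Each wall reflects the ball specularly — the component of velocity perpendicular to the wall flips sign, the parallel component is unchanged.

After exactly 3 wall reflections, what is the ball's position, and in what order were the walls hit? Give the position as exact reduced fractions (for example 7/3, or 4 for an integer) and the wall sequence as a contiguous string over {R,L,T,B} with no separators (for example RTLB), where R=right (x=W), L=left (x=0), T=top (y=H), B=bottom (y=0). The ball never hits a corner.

1. t=1 → L at (0,5); v=(2,3)
2. t=1/3 → T at (2/3,6); v=(2,-3)
3. t=2 → B at (14/3,0); v=(2,3)

Final position: (14/3,0)
Wall sequence: LTB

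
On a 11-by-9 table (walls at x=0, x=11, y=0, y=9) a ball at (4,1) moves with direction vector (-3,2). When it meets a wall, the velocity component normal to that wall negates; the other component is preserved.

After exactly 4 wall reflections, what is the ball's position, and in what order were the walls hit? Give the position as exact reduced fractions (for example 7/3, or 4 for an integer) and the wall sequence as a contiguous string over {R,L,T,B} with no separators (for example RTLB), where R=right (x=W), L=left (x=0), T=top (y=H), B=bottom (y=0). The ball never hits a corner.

Final position: (1/2,0)
Wall sequence: LTRB

1. t=4/3 → L at (0,11/3); v=(3,2)
2. t=8/3 → T at (8,9); v=(3,-2)
3. t=1 → R at (11,7); v=(-3,-2)
4. t=7/2 → B at (1/2,0); v=(-3,2)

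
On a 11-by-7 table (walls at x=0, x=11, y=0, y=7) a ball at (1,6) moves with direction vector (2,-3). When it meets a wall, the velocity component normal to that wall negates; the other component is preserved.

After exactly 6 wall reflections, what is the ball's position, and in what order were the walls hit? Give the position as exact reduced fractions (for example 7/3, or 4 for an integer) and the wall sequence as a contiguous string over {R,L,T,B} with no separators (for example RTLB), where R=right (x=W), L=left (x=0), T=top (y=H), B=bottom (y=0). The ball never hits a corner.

Final position: (0,5/2)
Wall sequence: BTRBTL

1. t=2 → B at (5,0); v=(2,3)
2. t=7/3 → T at (29/3,7); v=(2,-3)
3. t=2/3 → R at (11,5); v=(-2,-3)
4. t=5/3 → B at (23/3,0); v=(-2,3)
5. t=7/3 → T at (3,7); v=(-2,-3)
6. t=3/2 → L at (0,5/2); v=(2,-3)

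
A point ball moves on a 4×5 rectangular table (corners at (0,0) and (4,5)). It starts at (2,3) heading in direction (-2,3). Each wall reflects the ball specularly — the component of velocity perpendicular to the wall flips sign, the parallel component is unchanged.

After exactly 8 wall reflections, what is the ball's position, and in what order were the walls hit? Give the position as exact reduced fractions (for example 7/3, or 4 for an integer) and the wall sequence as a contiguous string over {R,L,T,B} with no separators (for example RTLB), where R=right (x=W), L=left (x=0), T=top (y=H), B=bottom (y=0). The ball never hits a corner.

Final position: (4,4)
Wall sequence: TLBRTLBR

1. t=2/3 → T at (2/3,5); v=(-2,-3)
2. t=1/3 → L at (0,4); v=(2,-3)
3. t=4/3 → B at (8/3,0); v=(2,3)
4. t=2/3 → R at (4,2); v=(-2,3)
5. t=1 → T at (2,5); v=(-2,-3)
6. t=1 → L at (0,2); v=(2,-3)
7. t=2/3 → B at (4/3,0); v=(2,3)
8. t=4/3 → R at (4,4); v=(-2,3)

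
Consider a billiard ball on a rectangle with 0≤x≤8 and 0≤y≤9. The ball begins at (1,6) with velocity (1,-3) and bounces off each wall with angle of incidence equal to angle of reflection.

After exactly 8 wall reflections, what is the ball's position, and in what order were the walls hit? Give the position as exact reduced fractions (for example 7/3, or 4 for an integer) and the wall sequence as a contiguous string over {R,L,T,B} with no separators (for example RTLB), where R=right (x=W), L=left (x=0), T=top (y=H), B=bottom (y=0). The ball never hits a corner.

1. t=2 → B at (3,0); v=(1,3)
2. t=3 → T at (6,9); v=(1,-3)
3. t=2 → R at (8,3); v=(-1,-3)
4. t=1 → B at (7,0); v=(-1,3)
5. t=3 → T at (4,9); v=(-1,-3)
6. t=3 → B at (1,0); v=(-1,3)
7. t=1 → L at (0,3); v=(1,3)
8. t=2 → T at (2,9); v=(1,-3)

Final position: (2,9)
Wall sequence: BTRBTBLT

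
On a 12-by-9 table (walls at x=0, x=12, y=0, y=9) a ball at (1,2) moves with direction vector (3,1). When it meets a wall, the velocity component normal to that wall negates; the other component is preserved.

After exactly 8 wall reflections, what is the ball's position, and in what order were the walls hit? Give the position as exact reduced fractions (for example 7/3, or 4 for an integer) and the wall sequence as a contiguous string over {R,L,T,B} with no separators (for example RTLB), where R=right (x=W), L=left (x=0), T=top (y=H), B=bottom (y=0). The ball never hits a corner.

Final position: (0,23/3)
Wall sequence: RTLRLBRL

1. t=11/3 → R at (12,17/3); v=(-3,1)
2. t=10/3 → T at (2,9); v=(-3,-1)
3. t=2/3 → L at (0,25/3); v=(3,-1)
4. t=4 → R at (12,13/3); v=(-3,-1)
5. t=4 → L at (0,1/3); v=(3,-1)
6. t=1/3 → B at (1,0); v=(3,1)
7. t=11/3 → R at (12,11/3); v=(-3,1)
8. t=4 → L at (0,23/3); v=(3,1)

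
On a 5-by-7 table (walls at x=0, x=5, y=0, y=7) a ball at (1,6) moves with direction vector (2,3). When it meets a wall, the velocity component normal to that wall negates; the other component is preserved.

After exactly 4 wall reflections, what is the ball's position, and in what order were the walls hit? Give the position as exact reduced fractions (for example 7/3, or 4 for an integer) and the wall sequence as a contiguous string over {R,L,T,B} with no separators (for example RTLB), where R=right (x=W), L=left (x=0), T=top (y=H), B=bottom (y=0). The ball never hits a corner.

Final position: (0,11/2)
Wall sequence: TRBL

1. t=1/3 → T at (5/3,7); v=(2,-3)
2. t=5/3 → R at (5,2); v=(-2,-3)
3. t=2/3 → B at (11/3,0); v=(-2,3)
4. t=11/6 → L at (0,11/2); v=(2,3)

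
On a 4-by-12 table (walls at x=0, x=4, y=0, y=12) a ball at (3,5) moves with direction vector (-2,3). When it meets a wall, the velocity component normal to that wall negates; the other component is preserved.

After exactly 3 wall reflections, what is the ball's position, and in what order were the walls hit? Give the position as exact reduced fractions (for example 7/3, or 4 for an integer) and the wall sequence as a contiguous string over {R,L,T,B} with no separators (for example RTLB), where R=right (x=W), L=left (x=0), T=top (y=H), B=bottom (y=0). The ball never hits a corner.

1. t=3/2 → L at (0,19/2); v=(2,3)
2. t=5/6 → T at (5/3,12); v=(2,-3)
3. t=7/6 → R at (4,17/2); v=(-2,-3)

Final position: (4,17/2)
Wall sequence: LTR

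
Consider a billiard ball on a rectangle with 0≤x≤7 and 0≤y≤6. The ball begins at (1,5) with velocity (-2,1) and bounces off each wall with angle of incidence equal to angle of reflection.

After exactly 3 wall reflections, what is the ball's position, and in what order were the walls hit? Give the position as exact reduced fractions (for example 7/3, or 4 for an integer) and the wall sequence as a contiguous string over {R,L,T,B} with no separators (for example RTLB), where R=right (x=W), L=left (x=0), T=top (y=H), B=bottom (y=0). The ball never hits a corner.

1. t=1/2 → L at (0,11/2); v=(2,1)
2. t=1/2 → T at (1,6); v=(2,-1)
3. t=3 → R at (7,3); v=(-2,-1)

Final position: (7,3)
Wall sequence: LTR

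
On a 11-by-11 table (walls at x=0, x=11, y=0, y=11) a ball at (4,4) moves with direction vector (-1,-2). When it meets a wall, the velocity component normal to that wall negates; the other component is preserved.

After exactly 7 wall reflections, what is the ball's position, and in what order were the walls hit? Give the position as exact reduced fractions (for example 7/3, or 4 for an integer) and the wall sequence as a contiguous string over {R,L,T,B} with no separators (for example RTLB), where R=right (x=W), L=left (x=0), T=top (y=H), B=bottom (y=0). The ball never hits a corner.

1. t=2 → B at (2,0); v=(-1,2)
2. t=2 → L at (0,4); v=(1,2)
3. t=7/2 → T at (7/2,11); v=(1,-2)
4. t=11/2 → B at (9,0); v=(1,2)
5. t=2 → R at (11,4); v=(-1,2)
6. t=7/2 → T at (15/2,11); v=(-1,-2)
7. t=11/2 → B at (2,0); v=(-1,2)

Final position: (2,0)
Wall sequence: BLTBRTB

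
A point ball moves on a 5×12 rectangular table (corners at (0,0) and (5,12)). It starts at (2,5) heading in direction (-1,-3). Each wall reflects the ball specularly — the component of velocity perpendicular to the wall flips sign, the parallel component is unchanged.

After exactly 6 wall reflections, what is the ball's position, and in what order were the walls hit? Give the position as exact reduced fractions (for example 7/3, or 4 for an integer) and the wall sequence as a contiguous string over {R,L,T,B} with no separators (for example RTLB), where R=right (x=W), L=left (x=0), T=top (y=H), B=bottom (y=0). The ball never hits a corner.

1. t=5/3 → B at (1/3,0); v=(-1,3)
2. t=1/3 → L at (0,1); v=(1,3)
3. t=11/3 → T at (11/3,12); v=(1,-3)
4. t=4/3 → R at (5,8); v=(-1,-3)
5. t=8/3 → B at (7/3,0); v=(-1,3)
6. t=7/3 → L at (0,7); v=(1,3)

Final position: (0,7)
Wall sequence: BLTRBL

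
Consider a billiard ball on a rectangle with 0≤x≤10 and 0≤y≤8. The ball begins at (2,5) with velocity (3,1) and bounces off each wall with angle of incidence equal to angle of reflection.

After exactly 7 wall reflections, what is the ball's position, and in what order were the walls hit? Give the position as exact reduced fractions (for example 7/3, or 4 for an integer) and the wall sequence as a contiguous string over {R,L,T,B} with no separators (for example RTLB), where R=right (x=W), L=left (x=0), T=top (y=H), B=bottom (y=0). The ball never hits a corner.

1. t=8/3 → R at (10,23/3); v=(-3,1)
2. t=1/3 → T at (9,8); v=(-3,-1)
3. t=3 → L at (0,5); v=(3,-1)
4. t=10/3 → R at (10,5/3); v=(-3,-1)
5. t=5/3 → B at (5,0); v=(-3,1)
6. t=5/3 → L at (0,5/3); v=(3,1)
7. t=10/3 → R at (10,5); v=(-3,1)

Final position: (10,5)
Wall sequence: RTLRBLR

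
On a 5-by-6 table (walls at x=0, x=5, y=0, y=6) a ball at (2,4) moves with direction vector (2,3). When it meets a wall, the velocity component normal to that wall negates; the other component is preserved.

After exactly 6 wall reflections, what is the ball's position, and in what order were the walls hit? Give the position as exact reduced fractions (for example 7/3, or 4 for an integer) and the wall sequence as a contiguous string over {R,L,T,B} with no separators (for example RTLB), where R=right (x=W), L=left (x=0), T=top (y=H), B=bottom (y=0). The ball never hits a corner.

1. t=2/3 → T at (10/3,6); v=(2,-3)
2. t=5/6 → R at (5,7/2); v=(-2,-3)
3. t=7/6 → B at (8/3,0); v=(-2,3)
4. t=4/3 → L at (0,4); v=(2,3)
5. t=2/3 → T at (4/3,6); v=(2,-3)
6. t=11/6 → R at (5,1/2); v=(-2,-3)

Final position: (5,1/2)
Wall sequence: TRBLTR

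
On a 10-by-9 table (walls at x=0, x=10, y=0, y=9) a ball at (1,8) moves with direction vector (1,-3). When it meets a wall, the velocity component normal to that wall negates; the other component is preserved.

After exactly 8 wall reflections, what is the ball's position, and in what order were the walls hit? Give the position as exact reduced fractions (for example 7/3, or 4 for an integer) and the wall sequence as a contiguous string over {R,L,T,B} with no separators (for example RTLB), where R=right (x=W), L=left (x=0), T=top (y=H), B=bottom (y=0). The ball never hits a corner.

Final position: (0,5)
Wall sequence: BTBRTBTL

1. t=8/3 → B at (11/3,0); v=(1,3)
2. t=3 → T at (20/3,9); v=(1,-3)
3. t=3 → B at (29/3,0); v=(1,3)
4. t=1/3 → R at (10,1); v=(-1,3)
5. t=8/3 → T at (22/3,9); v=(-1,-3)
6. t=3 → B at (13/3,0); v=(-1,3)
7. t=3 → T at (4/3,9); v=(-1,-3)
8. t=4/3 → L at (0,5); v=(1,-3)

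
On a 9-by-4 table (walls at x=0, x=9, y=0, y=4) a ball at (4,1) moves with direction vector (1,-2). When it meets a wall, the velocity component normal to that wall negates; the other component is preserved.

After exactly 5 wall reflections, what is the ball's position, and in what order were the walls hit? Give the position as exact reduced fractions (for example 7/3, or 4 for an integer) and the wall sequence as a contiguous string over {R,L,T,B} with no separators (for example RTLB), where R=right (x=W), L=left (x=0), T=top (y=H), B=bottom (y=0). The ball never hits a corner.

Final position: (15/2,4)
Wall sequence: BTBRT

1. t=1/2 → B at (9/2,0); v=(1,2)
2. t=2 → T at (13/2,4); v=(1,-2)
3. t=2 → B at (17/2,0); v=(1,2)
4. t=1/2 → R at (9,1); v=(-1,2)
5. t=3/2 → T at (15/2,4); v=(-1,-2)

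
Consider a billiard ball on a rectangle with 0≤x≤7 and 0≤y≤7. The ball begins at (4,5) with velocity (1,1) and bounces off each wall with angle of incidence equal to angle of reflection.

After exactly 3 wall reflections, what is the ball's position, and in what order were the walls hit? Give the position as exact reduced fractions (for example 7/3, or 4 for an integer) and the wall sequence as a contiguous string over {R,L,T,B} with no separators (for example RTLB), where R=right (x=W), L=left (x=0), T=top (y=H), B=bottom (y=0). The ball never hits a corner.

Final position: (1,0)
Wall sequence: TRB

1. t=2 → T at (6,7); v=(1,-1)
2. t=1 → R at (7,6); v=(-1,-1)
3. t=6 → B at (1,0); v=(-1,1)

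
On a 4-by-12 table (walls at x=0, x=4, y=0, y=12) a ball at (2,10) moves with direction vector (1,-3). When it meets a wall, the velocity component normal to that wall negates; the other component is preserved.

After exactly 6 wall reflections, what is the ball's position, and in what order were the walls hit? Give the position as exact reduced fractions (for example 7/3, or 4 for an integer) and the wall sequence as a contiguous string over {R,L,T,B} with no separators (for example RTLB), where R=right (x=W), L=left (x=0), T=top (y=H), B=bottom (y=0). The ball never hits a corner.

Final position: (8/3,0)
Wall sequence: RBLTRB

1. t=2 → R at (4,4); v=(-1,-3)
2. t=4/3 → B at (8/3,0); v=(-1,3)
3. t=8/3 → L at (0,8); v=(1,3)
4. t=4/3 → T at (4/3,12); v=(1,-3)
5. t=8/3 → R at (4,4); v=(-1,-3)
6. t=4/3 → B at (8/3,0); v=(-1,3)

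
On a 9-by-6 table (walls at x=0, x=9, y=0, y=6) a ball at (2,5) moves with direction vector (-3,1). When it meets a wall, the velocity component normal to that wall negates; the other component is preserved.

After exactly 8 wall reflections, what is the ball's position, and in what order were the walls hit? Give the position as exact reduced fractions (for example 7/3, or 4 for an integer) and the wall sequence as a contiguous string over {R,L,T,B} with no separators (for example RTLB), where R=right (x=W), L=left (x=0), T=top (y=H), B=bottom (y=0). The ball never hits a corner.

Final position: (1,6)
Wall sequence: LTRLBRLT

1. t=2/3 → L at (0,17/3); v=(3,1)
2. t=1/3 → T at (1,6); v=(3,-1)
3. t=8/3 → R at (9,10/3); v=(-3,-1)
4. t=3 → L at (0,1/3); v=(3,-1)
5. t=1/3 → B at (1,0); v=(3,1)
6. t=8/3 → R at (9,8/3); v=(-3,1)
7. t=3 → L at (0,17/3); v=(3,1)
8. t=1/3 → T at (1,6); v=(3,-1)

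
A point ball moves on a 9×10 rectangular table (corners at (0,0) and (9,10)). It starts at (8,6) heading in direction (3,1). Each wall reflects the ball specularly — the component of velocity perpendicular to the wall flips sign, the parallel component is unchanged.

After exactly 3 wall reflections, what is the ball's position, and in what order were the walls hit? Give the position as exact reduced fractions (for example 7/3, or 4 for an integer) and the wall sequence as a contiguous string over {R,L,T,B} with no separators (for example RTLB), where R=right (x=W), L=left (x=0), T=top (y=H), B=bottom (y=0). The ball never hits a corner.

1. t=1/3 → R at (9,19/3); v=(-3,1)
2. t=3 → L at (0,28/3); v=(3,1)
3. t=2/3 → T at (2,10); v=(3,-1)

Final position: (2,10)
Wall sequence: RLT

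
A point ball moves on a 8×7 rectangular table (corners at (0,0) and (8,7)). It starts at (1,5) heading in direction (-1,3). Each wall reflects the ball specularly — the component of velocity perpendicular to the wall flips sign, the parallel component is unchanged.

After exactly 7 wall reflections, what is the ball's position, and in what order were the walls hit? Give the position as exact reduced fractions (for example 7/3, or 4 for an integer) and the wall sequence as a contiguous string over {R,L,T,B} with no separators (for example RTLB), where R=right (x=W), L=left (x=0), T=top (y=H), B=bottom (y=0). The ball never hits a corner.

1. t=2/3 → T at (1/3,7); v=(-1,-3)
2. t=1/3 → L at (0,6); v=(1,-3)
3. t=2 → B at (2,0); v=(1,3)
4. t=7/3 → T at (13/3,7); v=(1,-3)
5. t=7/3 → B at (20/3,0); v=(1,3)
6. t=4/3 → R at (8,4); v=(-1,3)
7. t=1 → T at (7,7); v=(-1,-3)

Final position: (7,7)
Wall sequence: TLBTBRT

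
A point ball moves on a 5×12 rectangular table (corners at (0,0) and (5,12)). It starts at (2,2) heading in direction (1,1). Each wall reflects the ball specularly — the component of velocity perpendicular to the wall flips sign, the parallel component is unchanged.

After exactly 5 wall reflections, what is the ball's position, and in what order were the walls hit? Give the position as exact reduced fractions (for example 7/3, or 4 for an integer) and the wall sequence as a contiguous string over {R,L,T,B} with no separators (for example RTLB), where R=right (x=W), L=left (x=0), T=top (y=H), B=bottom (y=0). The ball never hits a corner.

Final position: (0,4)
Wall sequence: RLTRL

1. t=3 → R at (5,5); v=(-1,1)
2. t=5 → L at (0,10); v=(1,1)
3. t=2 → T at (2,12); v=(1,-1)
4. t=3 → R at (5,9); v=(-1,-1)
5. t=5 → L at (0,4); v=(1,-1)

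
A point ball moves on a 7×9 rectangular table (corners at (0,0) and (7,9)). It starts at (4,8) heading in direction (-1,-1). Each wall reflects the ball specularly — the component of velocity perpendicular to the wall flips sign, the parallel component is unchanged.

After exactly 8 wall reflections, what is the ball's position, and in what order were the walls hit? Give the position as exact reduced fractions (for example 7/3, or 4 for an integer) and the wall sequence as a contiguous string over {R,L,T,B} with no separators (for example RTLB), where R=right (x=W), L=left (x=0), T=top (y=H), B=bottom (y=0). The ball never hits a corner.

Final position: (0,6)
Wall sequence: LBRTLRBL

1. t=4 → L at (0,4); v=(1,-1)
2. t=4 → B at (4,0); v=(1,1)
3. t=3 → R at (7,3); v=(-1,1)
4. t=6 → T at (1,9); v=(-1,-1)
5. t=1 → L at (0,8); v=(1,-1)
6. t=7 → R at (7,1); v=(-1,-1)
7. t=1 → B at (6,0); v=(-1,1)
8. t=6 → L at (0,6); v=(1,1)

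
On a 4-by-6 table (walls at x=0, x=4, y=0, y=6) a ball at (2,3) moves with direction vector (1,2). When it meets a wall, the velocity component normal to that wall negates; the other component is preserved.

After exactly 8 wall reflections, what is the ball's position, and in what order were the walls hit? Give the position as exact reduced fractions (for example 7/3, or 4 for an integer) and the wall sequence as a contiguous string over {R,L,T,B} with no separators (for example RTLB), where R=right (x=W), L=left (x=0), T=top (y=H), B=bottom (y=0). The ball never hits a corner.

1. t=3/2 → T at (7/2,6); v=(1,-2)
2. t=1/2 → R at (4,5); v=(-1,-2)
3. t=5/2 → B at (3/2,0); v=(-1,2)
4. t=3/2 → L at (0,3); v=(1,2)
5. t=3/2 → T at (3/2,6); v=(1,-2)
6. t=5/2 → R at (4,1); v=(-1,-2)
7. t=1/2 → B at (7/2,0); v=(-1,2)
8. t=3 → T at (1/2,6); v=(-1,-2)

Final position: (1/2,6)
Wall sequence: TRBLTRBT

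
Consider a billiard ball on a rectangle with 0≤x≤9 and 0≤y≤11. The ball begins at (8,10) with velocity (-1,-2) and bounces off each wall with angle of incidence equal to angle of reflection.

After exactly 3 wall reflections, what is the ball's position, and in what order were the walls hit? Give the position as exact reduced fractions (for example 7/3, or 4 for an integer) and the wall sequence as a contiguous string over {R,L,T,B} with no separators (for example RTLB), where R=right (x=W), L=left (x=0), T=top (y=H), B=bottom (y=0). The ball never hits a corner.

Final position: (5/2,11)
Wall sequence: BLT

1. t=5 → B at (3,0); v=(-1,2)
2. t=3 → L at (0,6); v=(1,2)
3. t=5/2 → T at (5/2,11); v=(1,-2)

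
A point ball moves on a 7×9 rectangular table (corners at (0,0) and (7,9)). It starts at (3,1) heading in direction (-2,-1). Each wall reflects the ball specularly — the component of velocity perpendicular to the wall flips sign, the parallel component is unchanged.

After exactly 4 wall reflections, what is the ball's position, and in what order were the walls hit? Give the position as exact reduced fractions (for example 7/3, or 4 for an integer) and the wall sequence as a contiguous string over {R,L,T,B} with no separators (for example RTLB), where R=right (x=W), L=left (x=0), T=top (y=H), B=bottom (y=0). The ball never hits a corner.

Final position: (0,15/2)
Wall sequence: BLRL

1. t=1 → B at (1,0); v=(-2,1)
2. t=1/2 → L at (0,1/2); v=(2,1)
3. t=7/2 → R at (7,4); v=(-2,1)
4. t=7/2 → L at (0,15/2); v=(2,1)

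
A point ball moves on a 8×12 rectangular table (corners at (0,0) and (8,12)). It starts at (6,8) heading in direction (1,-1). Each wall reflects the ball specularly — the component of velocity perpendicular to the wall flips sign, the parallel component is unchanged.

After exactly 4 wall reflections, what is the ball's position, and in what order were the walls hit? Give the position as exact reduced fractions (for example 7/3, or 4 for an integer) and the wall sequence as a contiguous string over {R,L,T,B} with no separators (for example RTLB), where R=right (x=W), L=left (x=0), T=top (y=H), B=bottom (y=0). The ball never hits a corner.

Final position: (8,10)
Wall sequence: RBLR

1. t=2 → R at (8,6); v=(-1,-1)
2. t=6 → B at (2,0); v=(-1,1)
3. t=2 → L at (0,2); v=(1,1)
4. t=8 → R at (8,10); v=(-1,1)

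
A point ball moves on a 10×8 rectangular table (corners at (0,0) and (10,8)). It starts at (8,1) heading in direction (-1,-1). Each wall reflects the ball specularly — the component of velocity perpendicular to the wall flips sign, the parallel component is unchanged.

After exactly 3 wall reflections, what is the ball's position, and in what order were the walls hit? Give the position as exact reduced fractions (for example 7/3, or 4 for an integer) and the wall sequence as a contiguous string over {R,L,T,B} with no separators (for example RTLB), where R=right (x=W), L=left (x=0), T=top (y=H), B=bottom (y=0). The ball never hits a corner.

Final position: (1,8)
Wall sequence: BLT

1. t=1 → B at (7,0); v=(-1,1)
2. t=7 → L at (0,7); v=(1,1)
3. t=1 → T at (1,8); v=(1,-1)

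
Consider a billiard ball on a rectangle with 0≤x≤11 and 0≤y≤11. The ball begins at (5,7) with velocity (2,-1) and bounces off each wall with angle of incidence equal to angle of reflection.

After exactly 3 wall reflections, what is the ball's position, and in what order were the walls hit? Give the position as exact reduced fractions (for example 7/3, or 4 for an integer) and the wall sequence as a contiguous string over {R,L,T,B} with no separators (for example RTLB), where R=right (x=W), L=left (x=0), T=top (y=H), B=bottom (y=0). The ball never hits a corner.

1. t=3 → R at (11,4); v=(-2,-1)
2. t=4 → B at (3,0); v=(-2,1)
3. t=3/2 → L at (0,3/2); v=(2,1)

Final position: (0,3/2)
Wall sequence: RBL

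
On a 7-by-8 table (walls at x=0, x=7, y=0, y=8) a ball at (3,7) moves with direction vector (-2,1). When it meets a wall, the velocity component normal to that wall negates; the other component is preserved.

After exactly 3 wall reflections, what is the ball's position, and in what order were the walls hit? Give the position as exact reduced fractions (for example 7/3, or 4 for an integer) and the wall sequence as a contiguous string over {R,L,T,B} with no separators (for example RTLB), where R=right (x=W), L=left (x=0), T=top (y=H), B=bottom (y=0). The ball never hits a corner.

Final position: (7,4)
Wall sequence: TLR

1. t=1 → T at (1,8); v=(-2,-1)
2. t=1/2 → L at (0,15/2); v=(2,-1)
3. t=7/2 → R at (7,4); v=(-2,-1)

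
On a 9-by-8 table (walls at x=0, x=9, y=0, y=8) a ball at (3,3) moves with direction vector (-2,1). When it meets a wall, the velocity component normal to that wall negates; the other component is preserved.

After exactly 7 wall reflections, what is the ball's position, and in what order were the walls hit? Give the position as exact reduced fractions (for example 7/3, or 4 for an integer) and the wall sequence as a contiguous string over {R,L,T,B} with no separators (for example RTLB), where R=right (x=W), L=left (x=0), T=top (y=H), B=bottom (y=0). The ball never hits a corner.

1. t=3/2 → L at (0,9/2); v=(2,1)
2. t=7/2 → T at (7,8); v=(2,-1)
3. t=1 → R at (9,7); v=(-2,-1)
4. t=9/2 → L at (0,5/2); v=(2,-1)
5. t=5/2 → B at (5,0); v=(2,1)
6. t=2 → R at (9,2); v=(-2,1)
7. t=9/2 → L at (0,13/2); v=(2,1)

Final position: (0,13/2)
Wall sequence: LTRLBRL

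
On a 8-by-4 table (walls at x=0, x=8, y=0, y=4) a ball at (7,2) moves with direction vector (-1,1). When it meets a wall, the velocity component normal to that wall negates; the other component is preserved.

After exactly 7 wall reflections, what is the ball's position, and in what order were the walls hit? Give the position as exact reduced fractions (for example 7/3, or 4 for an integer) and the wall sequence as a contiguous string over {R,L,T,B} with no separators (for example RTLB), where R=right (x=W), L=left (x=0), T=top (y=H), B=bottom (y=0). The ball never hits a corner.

1. t=2 → T at (5,4); v=(-1,-1)
2. t=4 → B at (1,0); v=(-1,1)
3. t=1 → L at (0,1); v=(1,1)
4. t=3 → T at (3,4); v=(1,-1)
5. t=4 → B at (7,0); v=(1,1)
6. t=1 → R at (8,1); v=(-1,1)
7. t=3 → T at (5,4); v=(-1,-1)

Final position: (5,4)
Wall sequence: TBLTBRT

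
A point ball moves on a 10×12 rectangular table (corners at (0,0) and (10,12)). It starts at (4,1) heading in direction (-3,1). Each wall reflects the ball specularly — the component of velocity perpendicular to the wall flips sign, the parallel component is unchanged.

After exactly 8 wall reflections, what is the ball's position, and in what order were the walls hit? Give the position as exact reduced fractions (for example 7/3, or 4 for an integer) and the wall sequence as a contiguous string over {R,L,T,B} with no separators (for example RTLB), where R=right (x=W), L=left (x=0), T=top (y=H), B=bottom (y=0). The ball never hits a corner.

Final position: (0,5/3)
Wall sequence: LRLTRLRL

1. t=4/3 → L at (0,7/3); v=(3,1)
2. t=10/3 → R at (10,17/3); v=(-3,1)
3. t=10/3 → L at (0,9); v=(3,1)
4. t=3 → T at (9,12); v=(3,-1)
5. t=1/3 → R at (10,35/3); v=(-3,-1)
6. t=10/3 → L at (0,25/3); v=(3,-1)
7. t=10/3 → R at (10,5); v=(-3,-1)
8. t=10/3 → L at (0,5/3); v=(3,-1)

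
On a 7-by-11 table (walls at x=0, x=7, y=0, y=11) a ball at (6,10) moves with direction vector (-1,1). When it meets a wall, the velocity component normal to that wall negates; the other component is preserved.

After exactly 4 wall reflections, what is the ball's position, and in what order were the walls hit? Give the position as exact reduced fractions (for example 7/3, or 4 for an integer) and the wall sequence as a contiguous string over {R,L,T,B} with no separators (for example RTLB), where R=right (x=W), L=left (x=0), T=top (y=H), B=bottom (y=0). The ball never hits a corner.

1. t=1 → T at (5,11); v=(-1,-1)
2. t=5 → L at (0,6); v=(1,-1)
3. t=6 → B at (6,0); v=(1,1)
4. t=1 → R at (7,1); v=(-1,1)

Final position: (7,1)
Wall sequence: TLBR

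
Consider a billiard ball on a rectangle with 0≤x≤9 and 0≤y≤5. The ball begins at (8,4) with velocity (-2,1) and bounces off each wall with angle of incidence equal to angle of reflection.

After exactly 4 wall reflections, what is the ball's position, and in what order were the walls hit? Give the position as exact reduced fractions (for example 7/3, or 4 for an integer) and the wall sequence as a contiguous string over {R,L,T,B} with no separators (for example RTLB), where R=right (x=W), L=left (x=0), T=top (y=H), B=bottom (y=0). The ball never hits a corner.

Final position: (9,5/2)
Wall sequence: TLBR

1. t=1 → T at (6,5); v=(-2,-1)
2. t=3 → L at (0,2); v=(2,-1)
3. t=2 → B at (4,0); v=(2,1)
4. t=5/2 → R at (9,5/2); v=(-2,1)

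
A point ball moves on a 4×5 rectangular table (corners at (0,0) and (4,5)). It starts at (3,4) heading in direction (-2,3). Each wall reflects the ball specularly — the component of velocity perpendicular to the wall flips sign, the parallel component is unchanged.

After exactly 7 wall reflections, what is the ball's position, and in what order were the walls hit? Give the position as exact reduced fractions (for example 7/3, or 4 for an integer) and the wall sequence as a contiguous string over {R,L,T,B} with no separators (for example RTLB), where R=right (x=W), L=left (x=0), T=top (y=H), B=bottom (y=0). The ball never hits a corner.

Final position: (0,1/2)
Wall sequence: TLBRTBL

1. t=1/3 → T at (7/3,5); v=(-2,-3)
2. t=7/6 → L at (0,3/2); v=(2,-3)
3. t=1/2 → B at (1,0); v=(2,3)
4. t=3/2 → R at (4,9/2); v=(-2,3)
5. t=1/6 → T at (11/3,5); v=(-2,-3)
6. t=5/3 → B at (1/3,0); v=(-2,3)
7. t=1/6 → L at (0,1/2); v=(2,3)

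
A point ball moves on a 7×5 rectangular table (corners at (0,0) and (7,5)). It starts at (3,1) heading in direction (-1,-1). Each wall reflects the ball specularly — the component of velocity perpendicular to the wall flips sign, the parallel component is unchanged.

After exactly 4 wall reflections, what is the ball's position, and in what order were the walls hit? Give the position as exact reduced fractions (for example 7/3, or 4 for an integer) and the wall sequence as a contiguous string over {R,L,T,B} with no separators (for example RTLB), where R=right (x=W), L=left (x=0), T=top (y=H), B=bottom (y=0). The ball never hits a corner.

Final position: (7,1)
Wall sequence: BLTR

1. t=1 → B at (2,0); v=(-1,1)
2. t=2 → L at (0,2); v=(1,1)
3. t=3 → T at (3,5); v=(1,-1)
4. t=4 → R at (7,1); v=(-1,-1)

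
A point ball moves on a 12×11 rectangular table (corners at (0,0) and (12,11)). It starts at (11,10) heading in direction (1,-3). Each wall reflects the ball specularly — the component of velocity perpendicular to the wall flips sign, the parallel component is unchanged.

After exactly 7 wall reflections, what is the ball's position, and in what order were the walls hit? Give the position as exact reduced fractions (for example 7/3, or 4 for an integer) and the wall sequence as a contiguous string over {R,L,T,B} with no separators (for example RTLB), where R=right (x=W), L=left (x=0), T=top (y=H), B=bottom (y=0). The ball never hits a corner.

1. t=1 → R at (12,7); v=(-1,-3)
2. t=7/3 → B at (29/3,0); v=(-1,3)
3. t=11/3 → T at (6,11); v=(-1,-3)
4. t=11/3 → B at (7/3,0); v=(-1,3)
5. t=7/3 → L at (0,7); v=(1,3)
6. t=4/3 → T at (4/3,11); v=(1,-3)
7. t=11/3 → B at (5,0); v=(1,3)

Final position: (5,0)
Wall sequence: RBTBLTB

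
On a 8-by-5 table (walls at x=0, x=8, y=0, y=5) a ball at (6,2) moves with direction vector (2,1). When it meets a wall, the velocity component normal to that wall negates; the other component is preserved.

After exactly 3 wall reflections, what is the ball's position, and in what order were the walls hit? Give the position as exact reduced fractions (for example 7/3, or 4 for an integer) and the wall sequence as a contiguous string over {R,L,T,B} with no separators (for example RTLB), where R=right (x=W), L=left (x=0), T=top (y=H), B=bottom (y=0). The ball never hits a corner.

Final position: (0,3)
Wall sequence: RTL

1. t=1 → R at (8,3); v=(-2,1)
2. t=2 → T at (4,5); v=(-2,-1)
3. t=2 → L at (0,3); v=(2,-1)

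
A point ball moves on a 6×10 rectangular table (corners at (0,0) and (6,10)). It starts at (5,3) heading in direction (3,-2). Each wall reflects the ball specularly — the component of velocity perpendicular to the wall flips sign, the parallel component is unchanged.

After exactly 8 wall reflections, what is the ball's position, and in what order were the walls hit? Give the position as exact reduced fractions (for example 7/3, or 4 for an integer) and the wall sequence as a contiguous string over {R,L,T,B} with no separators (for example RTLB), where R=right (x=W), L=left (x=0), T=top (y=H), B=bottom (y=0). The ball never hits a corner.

Final position: (0,7/3)
Wall sequence: RBLRLTRL

1. t=1/3 → R at (6,7/3); v=(-3,-2)
2. t=7/6 → B at (5/2,0); v=(-3,2)
3. t=5/6 → L at (0,5/3); v=(3,2)
4. t=2 → R at (6,17/3); v=(-3,2)
5. t=2 → L at (0,29/3); v=(3,2)
6. t=1/6 → T at (1/2,10); v=(3,-2)
7. t=11/6 → R at (6,19/3); v=(-3,-2)
8. t=2 → L at (0,7/3); v=(3,-2)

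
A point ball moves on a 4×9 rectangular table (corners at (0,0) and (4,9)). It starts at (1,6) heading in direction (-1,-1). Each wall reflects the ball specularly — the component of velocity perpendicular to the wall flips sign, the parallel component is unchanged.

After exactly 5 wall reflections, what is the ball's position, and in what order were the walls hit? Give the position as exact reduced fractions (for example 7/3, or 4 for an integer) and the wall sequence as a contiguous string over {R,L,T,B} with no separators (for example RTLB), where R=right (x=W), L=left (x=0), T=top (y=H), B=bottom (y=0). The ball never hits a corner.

1. t=1 → L at (0,5); v=(1,-1)
2. t=4 → R at (4,1); v=(-1,-1)
3. t=1 → B at (3,0); v=(-1,1)
4. t=3 → L at (0,3); v=(1,1)
5. t=4 → R at (4,7); v=(-1,1)

Final position: (4,7)
Wall sequence: LRBLR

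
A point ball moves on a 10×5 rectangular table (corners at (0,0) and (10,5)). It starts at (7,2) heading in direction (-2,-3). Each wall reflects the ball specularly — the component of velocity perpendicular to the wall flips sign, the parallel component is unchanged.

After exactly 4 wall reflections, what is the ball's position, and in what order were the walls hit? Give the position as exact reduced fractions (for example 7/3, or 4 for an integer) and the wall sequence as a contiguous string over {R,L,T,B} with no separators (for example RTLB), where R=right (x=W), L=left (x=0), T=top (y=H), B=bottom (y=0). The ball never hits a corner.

Final position: (1,0)
Wall sequence: BTLB

1. t=2/3 → B at (17/3,0); v=(-2,3)
2. t=5/3 → T at (7/3,5); v=(-2,-3)
3. t=7/6 → L at (0,3/2); v=(2,-3)
4. t=1/2 → B at (1,0); v=(2,3)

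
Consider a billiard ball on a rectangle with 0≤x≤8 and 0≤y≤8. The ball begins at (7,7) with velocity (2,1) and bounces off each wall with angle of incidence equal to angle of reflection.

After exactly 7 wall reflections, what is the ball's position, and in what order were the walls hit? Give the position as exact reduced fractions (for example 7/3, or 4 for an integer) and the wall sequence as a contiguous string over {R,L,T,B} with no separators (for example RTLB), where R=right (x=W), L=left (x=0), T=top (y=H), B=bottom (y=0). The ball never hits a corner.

1. t=1/2 → R at (8,15/2); v=(-2,1)
2. t=1/2 → T at (7,8); v=(-2,-1)
3. t=7/2 → L at (0,9/2); v=(2,-1)
4. t=4 → R at (8,1/2); v=(-2,-1)
5. t=1/2 → B at (7,0); v=(-2,1)
6. t=7/2 → L at (0,7/2); v=(2,1)
7. t=4 → R at (8,15/2); v=(-2,1)

Final position: (8,15/2)
Wall sequence: RTLRBLR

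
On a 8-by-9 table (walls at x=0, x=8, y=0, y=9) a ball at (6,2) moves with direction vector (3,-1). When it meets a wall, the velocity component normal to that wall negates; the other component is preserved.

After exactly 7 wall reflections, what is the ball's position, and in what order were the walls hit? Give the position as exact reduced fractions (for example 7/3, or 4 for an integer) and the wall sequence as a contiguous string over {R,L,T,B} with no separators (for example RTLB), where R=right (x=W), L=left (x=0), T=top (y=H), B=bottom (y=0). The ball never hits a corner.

Final position: (8,26/3)
Wall sequence: RBLRLTR

1. t=2/3 → R at (8,4/3); v=(-3,-1)
2. t=4/3 → B at (4,0); v=(-3,1)
3. t=4/3 → L at (0,4/3); v=(3,1)
4. t=8/3 → R at (8,4); v=(-3,1)
5. t=8/3 → L at (0,20/3); v=(3,1)
6. t=7/3 → T at (7,9); v=(3,-1)
7. t=1/3 → R at (8,26/3); v=(-3,-1)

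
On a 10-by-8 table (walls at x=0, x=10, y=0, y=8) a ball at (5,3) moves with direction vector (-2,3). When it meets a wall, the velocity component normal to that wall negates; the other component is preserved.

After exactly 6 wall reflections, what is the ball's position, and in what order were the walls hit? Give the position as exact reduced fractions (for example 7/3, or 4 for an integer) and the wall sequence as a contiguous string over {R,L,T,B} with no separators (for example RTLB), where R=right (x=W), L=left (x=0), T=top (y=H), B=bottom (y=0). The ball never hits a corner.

Final position: (17/3,0)
Wall sequence: TLBTRB

1. t=5/3 → T at (5/3,8); v=(-2,-3)
2. t=5/6 → L at (0,11/2); v=(2,-3)
3. t=11/6 → B at (11/3,0); v=(2,3)
4. t=8/3 → T at (9,8); v=(2,-3)
5. t=1/2 → R at (10,13/2); v=(-2,-3)
6. t=13/6 → B at (17/3,0); v=(-2,3)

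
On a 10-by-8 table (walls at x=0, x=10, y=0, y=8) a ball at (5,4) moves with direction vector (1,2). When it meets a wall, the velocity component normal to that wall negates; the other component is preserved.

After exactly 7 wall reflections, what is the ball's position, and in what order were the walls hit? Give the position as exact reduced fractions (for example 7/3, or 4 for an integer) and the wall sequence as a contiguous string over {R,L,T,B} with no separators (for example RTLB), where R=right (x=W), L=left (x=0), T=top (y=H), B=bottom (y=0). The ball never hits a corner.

1. t=2 → T at (7,8); v=(1,-2)
2. t=3 → R at (10,2); v=(-1,-2)
3. t=1 → B at (9,0); v=(-1,2)
4. t=4 → T at (5,8); v=(-1,-2)
5. t=4 → B at (1,0); v=(-1,2)
6. t=1 → L at (0,2); v=(1,2)
7. t=3 → T at (3,8); v=(1,-2)

Final position: (3,8)
Wall sequence: TRBTBLT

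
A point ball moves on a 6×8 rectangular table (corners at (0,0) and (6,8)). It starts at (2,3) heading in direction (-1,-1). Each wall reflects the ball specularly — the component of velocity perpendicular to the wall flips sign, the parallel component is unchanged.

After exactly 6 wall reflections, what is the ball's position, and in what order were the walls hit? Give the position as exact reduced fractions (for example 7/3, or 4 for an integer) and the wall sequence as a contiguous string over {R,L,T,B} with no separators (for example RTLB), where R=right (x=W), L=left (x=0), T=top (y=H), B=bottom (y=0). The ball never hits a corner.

Final position: (5,0)
Wall sequence: LBRTLB

1. t=2 → L at (0,1); v=(1,-1)
2. t=1 → B at (1,0); v=(1,1)
3. t=5 → R at (6,5); v=(-1,1)
4. t=3 → T at (3,8); v=(-1,-1)
5. t=3 → L at (0,5); v=(1,-1)
6. t=5 → B at (5,0); v=(1,1)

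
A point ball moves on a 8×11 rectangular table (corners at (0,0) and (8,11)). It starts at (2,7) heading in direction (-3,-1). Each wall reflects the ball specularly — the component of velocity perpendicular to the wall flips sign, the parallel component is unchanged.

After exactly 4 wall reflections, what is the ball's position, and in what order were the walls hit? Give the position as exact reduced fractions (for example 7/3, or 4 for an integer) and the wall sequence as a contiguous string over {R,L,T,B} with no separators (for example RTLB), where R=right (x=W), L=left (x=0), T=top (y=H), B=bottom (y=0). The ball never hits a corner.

Final position: (3,0)
Wall sequence: LRLB

1. t=2/3 → L at (0,19/3); v=(3,-1)
2. t=8/3 → R at (8,11/3); v=(-3,-1)
3. t=8/3 → L at (0,1); v=(3,-1)
4. t=1 → B at (3,0); v=(3,1)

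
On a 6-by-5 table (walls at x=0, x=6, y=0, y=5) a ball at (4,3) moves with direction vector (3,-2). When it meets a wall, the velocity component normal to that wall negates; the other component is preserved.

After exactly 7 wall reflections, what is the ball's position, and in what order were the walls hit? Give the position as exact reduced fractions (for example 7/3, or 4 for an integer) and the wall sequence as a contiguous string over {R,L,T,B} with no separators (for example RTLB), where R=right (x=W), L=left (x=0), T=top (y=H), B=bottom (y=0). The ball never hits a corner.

Final position: (0,1/3)
Wall sequence: RBLTRBL

1. t=2/3 → R at (6,5/3); v=(-3,-2)
2. t=5/6 → B at (7/2,0); v=(-3,2)
3. t=7/6 → L at (0,7/3); v=(3,2)
4. t=4/3 → T at (4,5); v=(3,-2)
5. t=2/3 → R at (6,11/3); v=(-3,-2)
6. t=11/6 → B at (1/2,0); v=(-3,2)
7. t=1/6 → L at (0,1/3); v=(3,2)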